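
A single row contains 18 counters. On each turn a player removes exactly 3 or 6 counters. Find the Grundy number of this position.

0

Compute g(0), g(1), … for moves {3, 6}:
k:     0  1  2  3  4  5  6  7  8  9 10 11 12 13 14 15 16 17 18
g(k):  0  0  0  1  1  1  2  2  2  0  0  0  1  1  1  2  2  2  0
So g(18) = 0.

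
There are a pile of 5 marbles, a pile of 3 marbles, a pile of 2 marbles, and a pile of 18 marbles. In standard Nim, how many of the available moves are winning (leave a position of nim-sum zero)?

1

Compute the nim-sum pairwise:
5 XOR 3 = 6
6 XOR 2 = 4
4 XOR 18 = 22
The overall nim-sum is X = 22. A pile of size p has a winning move iff p XOR X < p (reduce it to p XOR X).
  5: 5 XOR 22 = 19 ≥ 5 — no move.
  3: 3 XOR 22 = 21 ≥ 3 — no move.
  2: 2 XOR 22 = 20 ≥ 2 — no move.
  18: 18 XOR 22 = 4 < 18 — winning move (to 4).
That gives 1 winning move.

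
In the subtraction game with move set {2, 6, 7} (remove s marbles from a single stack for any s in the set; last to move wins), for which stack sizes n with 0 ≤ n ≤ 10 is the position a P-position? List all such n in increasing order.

Compute g(0), g(1), … for moves {2, 6, 7}:
g(0) = mex{} = 0
g(1) = mex{} = 0
g(2) = mex{0} = 1
g(3) = mex{0} = 1
g(4) = mex{1} = 0
g(5) = mex{1} = 0
g(6) = mex{0} = 1
g(7) = mex{0} = 1
g(8) = mex{0,1} = 2
g(9) = mex{1} = 0
g(10) = mex{0,1,2} = 3
The P-positions (g = 0) in 0..10 are 0, 1, 4, 5, 9.

0, 1, 4, 5, 9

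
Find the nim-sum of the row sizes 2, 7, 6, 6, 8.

13

Write each in binary and XOR column by column:
  0010  (2)
  0111  (7)
  0110  (6)
  0110  (6)
  1000  (8)
  ----
  1101  (13)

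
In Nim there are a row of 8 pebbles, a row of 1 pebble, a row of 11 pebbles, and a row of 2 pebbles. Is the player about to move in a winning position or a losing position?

Bitwise XOR of the heap sizes:
  1000  (8)
  0001  (1)
  1011  (11)
  0010  (2)
  ----
  0000  (0)
The nim-sum is 0, so this is a P-position: the player to move is in a losing position under optimal play.

Losing position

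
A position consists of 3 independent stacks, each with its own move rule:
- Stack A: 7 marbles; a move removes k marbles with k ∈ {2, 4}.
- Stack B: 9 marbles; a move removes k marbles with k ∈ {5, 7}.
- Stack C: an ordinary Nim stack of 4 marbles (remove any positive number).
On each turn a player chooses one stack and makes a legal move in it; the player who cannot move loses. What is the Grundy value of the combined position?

Build the Grundy sequence for stack A with g(k) = mex{g(k−s) : s ∈ {2, 4}, s ≤ k}:
k:     0  1  2  3  4  5  6  7
g(k):  0  0  1  1  2  2  0  0
So g(7) = 0.
Grundy values for stack B (subtraction set {5, 7}):
g(0) = mex{} = 0
g(1) = mex{} = 0
g(2) = mex{} = 0
g(3) = mex{} = 0
g(4) = mex{} = 0
g(5) = mex{0} = 1
g(6) = mex{0} = 1
g(7) = mex{0} = 1
g(8) = mex{0} = 1
g(9) = mex{0} = 1
So g(9) = 1.
Stack C is a plain Nim stack of size 4, so its Grundy value is 4.
The value of a disjunctive sum is the nim-sum of the parts.
Combined value = 0 ⊕ 1 ⊕ 4 = 5.

5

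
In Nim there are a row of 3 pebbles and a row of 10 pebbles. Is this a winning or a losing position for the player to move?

Bitwise XOR of the heap sizes:
  0011  (3)
  1010  (10)
  ----
  1001  (9)
The nim-sum is 9 ≠ 0, so this is an N-position: the player to move can win.

Winning position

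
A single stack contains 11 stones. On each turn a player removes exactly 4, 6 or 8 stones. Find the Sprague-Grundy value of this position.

Grundy values for subtraction set {4, 6, 8}:
g(0) = mex{} = 0
g(1) = mex{} = 0
g(2) = mex{} = 0
g(3) = mex{} = 0
g(4) = mex{0} = 1
g(5) = mex{0} = 1
g(6) = mex{0} = 1
g(7) = mex{0} = 1
g(8) = mex{0,1} = 2
g(9) = mex{0,1} = 2
g(10) = mex{0,1} = 2
g(11) = mex{0,1} = 2
So g(11) = 2.

2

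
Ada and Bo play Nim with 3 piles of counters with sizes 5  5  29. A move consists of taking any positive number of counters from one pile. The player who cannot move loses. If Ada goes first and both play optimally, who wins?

Ada wins

Bitwise XOR of the heap sizes:
  00101  (5)
  00101  (5)
  11101  (29)
  -----
  11101  (29)
The nim-sum is 29 ≠ 0, so this is an N-position: the player to move can win; Ada has a winning move.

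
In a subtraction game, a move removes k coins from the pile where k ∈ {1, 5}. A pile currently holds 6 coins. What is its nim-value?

0

Build the Grundy sequence with g(k) = mex{g(k−s) : s ∈ {1, 5}, s ≤ k}:
g(0) = mex{} = 0
g(1) = mex{0} = 1
g(2) = mex{1} = 0
g(3) = mex{0} = 1
g(4) = mex{1} = 0
g(5) = mex{0} = 1
g(6) = mex{1} = 0
So g(6) = 0.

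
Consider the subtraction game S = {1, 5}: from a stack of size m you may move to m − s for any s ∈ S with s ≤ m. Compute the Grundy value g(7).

1

Grundy values for subtraction set {1, 5}:
k:     0  1  2  3  4  5  6  7
g(k):  0  1  0  1  0  1  0  1
So g(7) = 1.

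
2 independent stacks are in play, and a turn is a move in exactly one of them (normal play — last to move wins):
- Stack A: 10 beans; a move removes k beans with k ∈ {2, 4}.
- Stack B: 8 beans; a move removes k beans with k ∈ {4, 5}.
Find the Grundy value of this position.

Grundy values for stack A (subtraction set {2, 4}):
g(0) = mex{} = 0
g(1) = mex{} = 0
g(2) = mex{0} = 1
g(3) = mex{0} = 1
g(4) = mex{0,1} = 2
g(5) = mex{0,1} = 2
g(6) = mex{1,2} = 0
g(7) = mex{1,2} = 0
g(8) = mex{0,2} = 1
g(9) = mex{0,2} = 1
g(10) = mex{0,1} = 2
So g(10) = 2.
Grundy values for stack B (subtraction set {4, 5}):
k:     0  1  2  3  4  5  6  7  8
g(k):  0  0  0  0  1  1  1  1  2
So g(8) = 2.
The value of a disjunctive sum is the nim-sum of the parts.
Combined value = 2 XOR 2 = 0.

0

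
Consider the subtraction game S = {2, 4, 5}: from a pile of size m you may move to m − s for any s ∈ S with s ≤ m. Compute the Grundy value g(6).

3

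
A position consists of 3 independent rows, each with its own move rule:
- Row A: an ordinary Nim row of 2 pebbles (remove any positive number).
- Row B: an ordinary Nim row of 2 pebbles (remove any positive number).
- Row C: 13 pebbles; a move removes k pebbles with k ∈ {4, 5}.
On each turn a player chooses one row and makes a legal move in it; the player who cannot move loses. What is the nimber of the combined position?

1

Row A is a plain Nim row of size 2, so its Grundy value is 2.
Row B is a plain Nim row of size 2, so its Grundy value is 2.
Grundy values for row C (subtraction set {4, 5}):
g(0) = mex{} = 0
g(1) = mex{} = 0
g(2) = mex{} = 0
g(3) = mex{} = 0
g(4) = mex{0} = 1
g(5) = mex{0} = 1
g(6) = mex{0} = 1
g(7) = mex{0} = 1
g(8) = mex{0,1} = 2
g(9) = mex{1} = 0
g(10) = mex{1} = 0
g(11) = mex{1} = 0
g(12) = mex{1,2} = 0
g(13) = mex{0,2} = 1
So g(13) = 1.
The value of a disjunctive sum is the nim-sum of the parts.
Combined value = 2 ⊕ 2 ⊕ 1 = 1.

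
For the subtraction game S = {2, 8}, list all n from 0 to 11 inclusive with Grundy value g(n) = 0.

0, 1, 4, 5, 10, 11

Compute g(0), g(1), … for moves {2, 8}:
k:     0  1  2  3  4  5  6  7  8  9 10 11
g(k):  0  0  1  1  0  0  1  1  2  2  0  0
The P-positions (g = 0) in 0..11 are 0, 1, 4, 5, 10, 11.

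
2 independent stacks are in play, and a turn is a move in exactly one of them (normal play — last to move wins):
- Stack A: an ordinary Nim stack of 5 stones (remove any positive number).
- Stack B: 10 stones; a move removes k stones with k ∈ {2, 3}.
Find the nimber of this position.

Stack A is a plain Nim stack of size 5, so its Grundy value is 5.
For stack B, compute g(0), g(1), … with moves {2, 3}:
g(0) = mex{} = 0
g(1) = mex{} = 0
g(2) = mex{0} = 1
g(3) = mex{0} = 1
g(4) = mex{0,1} = 2
g(5) = mex{1} = 0
g(6) = mex{1,2} = 0
g(7) = mex{0,2} = 1
g(8) = mex{0} = 1
g(9) = mex{0,1} = 2
g(10) = mex{1} = 0
So g(10) = 0.
The value of a disjunctive sum is the nim-sum of the parts.
Combined value = 5 XOR 0 = 5.

5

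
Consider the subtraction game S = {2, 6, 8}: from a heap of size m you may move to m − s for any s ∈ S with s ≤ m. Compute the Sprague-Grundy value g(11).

Grundy values for subtraction set {2, 6, 8}:
g(0) = mex{} = 0
g(1) = mex{} = 0
g(2) = mex{0} = 1
g(3) = mex{0} = 1
g(4) = mex{1} = 0
g(5) = mex{1} = 0
g(6) = mex{0} = 1
g(7) = mex{0} = 1
g(8) = mex{0,1} = 2
g(9) = mex{0,1} = 2
g(10) = mex{0,1,2} = 3
g(11) = mex{0,1,2} = 3
So g(11) = 3.

3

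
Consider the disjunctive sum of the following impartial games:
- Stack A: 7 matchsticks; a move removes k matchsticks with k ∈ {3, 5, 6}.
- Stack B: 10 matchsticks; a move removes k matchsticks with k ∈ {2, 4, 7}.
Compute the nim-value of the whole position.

For stack A, compute g(0), g(1), … with moves {3, 5, 6}:
g(0) = mex{} = 0
g(1) = mex{} = 0
g(2) = mex{} = 0
g(3) = mex{0} = 1
g(4) = mex{0} = 1
g(5) = mex{0} = 1
g(6) = mex{0,1} = 2
g(7) = mex{0,1} = 2
So g(7) = 2.
For stack B, compute g(0), g(1), … with moves {2, 4, 7}:
k:     0  1  2  3  4  5  6  7  8  9 10
g(k):  0  0  1  1  2  2  0  3  1  0  2
So g(10) = 2.
The value of a disjunctive sum is the nim-sum of the parts.
Combined value = 2 XOR 2 = 0.

0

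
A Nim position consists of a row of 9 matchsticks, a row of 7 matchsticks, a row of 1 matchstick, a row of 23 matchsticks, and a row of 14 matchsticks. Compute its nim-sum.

22

Compute the nim-sum pairwise:
9 XOR 7 = 14
14 XOR 1 = 15
15 XOR 23 = 24
24 XOR 14 = 22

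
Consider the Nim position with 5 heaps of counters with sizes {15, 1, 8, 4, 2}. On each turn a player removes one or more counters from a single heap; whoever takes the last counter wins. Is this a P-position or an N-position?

P-position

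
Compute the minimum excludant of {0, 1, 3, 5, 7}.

2

The values 0, 1 are all present; 2 is the first non-negative integer missing from the set.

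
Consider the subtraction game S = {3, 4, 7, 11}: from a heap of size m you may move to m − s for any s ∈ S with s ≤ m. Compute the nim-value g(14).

Build the Grundy sequence with g(k) = mex{g(k−s) : s ∈ {3, 4, 7, 11}, s ≤ k}:
g(0) = mex{} = 0
g(1) = mex{} = 0
g(2) = mex{} = 0
g(3) = mex{0} = 1
g(4) = mex{0} = 1
g(5) = mex{0} = 1
g(6) = mex{0,1} = 2
g(7) = mex{0,1} = 2
g(8) = mex{0,1} = 2
g(9) = mex{0,1,2} = 3
g(10) = mex{1,2} = 0
g(11) = mex{0,1,2} = 3
g(12) = mex{0,1,2,3} = 4
g(13) = mex{0,2,3} = 1
g(14) = mex{0,1,2,3} = 4
So g(14) = 4.

4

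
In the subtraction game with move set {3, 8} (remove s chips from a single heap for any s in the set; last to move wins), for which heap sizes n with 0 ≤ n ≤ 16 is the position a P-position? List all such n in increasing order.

0, 1, 2, 6, 7, 11, 12, 13

Compute g(0), g(1), … for moves {3, 8}:
k:     0  1  2  3  4  5  6  7  8  9 10 11 12 13 14 15 16
g(k):  0  0  0  1  1  1  0  0  2  1  1  0  0  0  1  1  1
The P-positions (g = 0) in 0..16 are 0, 1, 2, 6, 7, 11, 12, 13.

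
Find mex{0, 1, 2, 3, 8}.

The values 0, 1, 2, 3 are all present; 4 is the first non-negative integer missing from the set.

4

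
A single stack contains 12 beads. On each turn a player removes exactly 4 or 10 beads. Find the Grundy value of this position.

1

Grundy values for subtraction set {4, 10}:
g(0) = mex{} = 0
g(1) = mex{} = 0
g(2) = mex{} = 0
g(3) = mex{} = 0
g(4) = mex{0} = 1
g(5) = mex{0} = 1
g(6) = mex{0} = 1
g(7) = mex{0} = 1
g(8) = mex{1} = 0
g(9) = mex{1} = 0
g(10) = mex{0,1} = 2
g(11) = mex{0,1} = 2
g(12) = mex{0} = 1
So g(12) = 1.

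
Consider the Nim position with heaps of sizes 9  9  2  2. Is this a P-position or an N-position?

P-position

Compute the nim-sum pairwise:
9 ^ 9 = 0
0 ^ 2 = 2
2 ^ 2 = 0
The nim-sum is 0, so this is a P-position: the player to move is in a losing position under optimal play.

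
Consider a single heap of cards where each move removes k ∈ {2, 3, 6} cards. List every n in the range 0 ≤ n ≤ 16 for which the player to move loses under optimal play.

0, 1, 5, 9, 10, 14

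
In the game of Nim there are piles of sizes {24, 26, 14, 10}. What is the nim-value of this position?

Compute the nim-sum pairwise:
24 ⊕ 26 = 2
2 ⊕ 14 = 12
12 ⊕ 10 = 6

6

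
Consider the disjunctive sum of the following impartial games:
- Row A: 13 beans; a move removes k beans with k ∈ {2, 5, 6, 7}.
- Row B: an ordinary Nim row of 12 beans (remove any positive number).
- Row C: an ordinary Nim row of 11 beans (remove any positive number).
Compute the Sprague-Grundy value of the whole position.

7

For row A, compute g(0), g(1), … with moves {2, 5, 6, 7}:
k:     0  1  2  3  4  5  6  7  8  9 10 11 12 13
g(k):  0  0  1  1  0  2  1  3  2  2  3  3  0  0
So g(13) = 0.
Row B is a plain Nim row of size 12, so its Grundy value is 12.
Row C is a plain Nim row of size 11, so its Grundy value is 11.
The value of a disjunctive sum is the nim-sum of the parts.
Combined value = 0 ⊕ 12 ⊕ 11 = 7.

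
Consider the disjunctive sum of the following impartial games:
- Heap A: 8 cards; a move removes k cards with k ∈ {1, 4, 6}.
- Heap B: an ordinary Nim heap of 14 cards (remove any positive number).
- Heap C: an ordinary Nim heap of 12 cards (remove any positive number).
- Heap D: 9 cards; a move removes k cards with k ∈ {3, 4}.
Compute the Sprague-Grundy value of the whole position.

3

For heap A, compute g(0), g(1), … with moves {1, 4, 6}:
g(0) = mex{} = 0
g(1) = mex{0} = 1
g(2) = mex{1} = 0
g(3) = mex{0} = 1
g(4) = mex{0,1} = 2
g(5) = mex{1,2} = 0
g(6) = mex{0} = 1
g(7) = mex{1} = 0
g(8) = mex{0,2} = 1
So g(8) = 1.
Heap B is a plain Nim heap of size 14, so its Grundy value is 14.
Heap C is a plain Nim heap of size 12, so its Grundy value is 12.
Grundy values for heap D (subtraction set {3, 4}):
g(0) = mex{} = 0
g(1) = mex{} = 0
g(2) = mex{} = 0
g(3) = mex{0} = 1
g(4) = mex{0} = 1
g(5) = mex{0} = 1
g(6) = mex{0,1} = 2
g(7) = mex{1} = 0
g(8) = mex{1} = 0
g(9) = mex{1,2} = 0
So g(9) = 0.
The value of a disjunctive sum is the nim-sum of the parts.
Combined value = 1 ⊕ 14 ⊕ 12 ⊕ 0 = 3.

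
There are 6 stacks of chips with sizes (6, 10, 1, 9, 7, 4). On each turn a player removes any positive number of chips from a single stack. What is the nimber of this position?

Nim-sum: 6 ⊕ 10 ⊕ 1 ⊕ 9 ⊕ 7 ⊕ 4 = 7.

7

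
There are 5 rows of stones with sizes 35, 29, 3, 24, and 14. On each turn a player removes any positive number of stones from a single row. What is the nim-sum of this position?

43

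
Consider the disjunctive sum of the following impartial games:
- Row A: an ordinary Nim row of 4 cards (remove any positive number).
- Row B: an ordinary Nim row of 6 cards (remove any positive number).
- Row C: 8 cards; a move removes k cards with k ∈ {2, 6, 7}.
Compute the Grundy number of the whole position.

Row A is a plain Nim row of size 4, so its Grundy value is 4.
Row B is a plain Nim row of size 6, so its Grundy value is 6.
For row C, compute g(0), g(1), … with moves {2, 6, 7}:
g(0) = mex{} = 0
g(1) = mex{} = 0
g(2) = mex{0} = 1
g(3) = mex{0} = 1
g(4) = mex{1} = 0
g(5) = mex{1} = 0
g(6) = mex{0} = 1
g(7) = mex{0} = 1
g(8) = mex{0,1} = 2
So g(8) = 2.
The value of a disjunctive sum is the nim-sum of the parts.
Combined value = 4 XOR 6 XOR 2 = 0.

0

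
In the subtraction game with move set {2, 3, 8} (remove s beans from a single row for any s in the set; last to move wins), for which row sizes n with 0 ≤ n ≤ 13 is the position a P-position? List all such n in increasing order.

0, 1, 5, 6, 10, 11

Grundy values for subtraction set {2, 3, 8}:
g(0) = mex{} = 0
g(1) = mex{} = 0
g(2) = mex{0} = 1
g(3) = mex{0} = 1
g(4) = mex{0,1} = 2
g(5) = mex{1} = 0
g(6) = mex{1,2} = 0
g(7) = mex{0,2} = 1
g(8) = mex{0} = 1
g(9) = mex{0,1} = 2
g(10) = mex{1} = 0
g(11) = mex{1,2} = 0
g(12) = mex{0,2} = 1
g(13) = mex{0} = 1
The P-positions (g = 0) in 0..13 are 0, 1, 5, 6, 10, 11.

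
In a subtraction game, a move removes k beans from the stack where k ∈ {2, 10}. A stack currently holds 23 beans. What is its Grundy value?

Compute g(0), g(1), … for moves {2, 10}:
k:     0  1  2  3  4  5  6  7  8  9 10 11 12 13 14 15 16 17 18 19 20 21 22 23
g(k):  0  0  1  1  0  0  1  1  0  0  1  1  0  0  1  1  0  0  1  1  0  0  1  1
So g(23) = 1.

1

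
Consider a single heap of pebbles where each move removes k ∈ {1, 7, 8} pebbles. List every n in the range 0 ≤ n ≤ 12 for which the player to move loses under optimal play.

0, 2, 4, 6

Build the Grundy sequence with g(k) = mex{g(k−s) : s ∈ {1, 7, 8}, s ≤ k}:
k:     0  1  2  3  4  5  6  7  8  9 10 11 12
g(k):  0  1  0  1  0  1  0  1  2  3  2  3  2
The P-positions (g = 0) in 0..12 are 0, 2, 4, 6.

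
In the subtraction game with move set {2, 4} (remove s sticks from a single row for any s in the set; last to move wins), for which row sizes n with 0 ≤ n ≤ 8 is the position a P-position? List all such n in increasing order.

0, 1, 6, 7

Grundy values for subtraction set {2, 4}:
k:     0  1  2  3  4  5  6  7  8
g(k):  0  0  1  1  2  2  0  0  1
The P-positions (g = 0) in 0..8 are 0, 1, 6, 7.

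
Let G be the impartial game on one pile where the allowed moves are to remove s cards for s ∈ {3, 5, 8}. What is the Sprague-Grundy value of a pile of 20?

Compute g(0), g(1), … for moves {3, 5, 8}:
k:     0  1  2  3  4  5  6  7  8  9 10 11 12 13 14 15 16 17 18 19 20
g(k):  0  0  0  1  1  1  2  2  2  3  3  0  0  0  1  1  1  2  2  2  3
So g(20) = 3.

3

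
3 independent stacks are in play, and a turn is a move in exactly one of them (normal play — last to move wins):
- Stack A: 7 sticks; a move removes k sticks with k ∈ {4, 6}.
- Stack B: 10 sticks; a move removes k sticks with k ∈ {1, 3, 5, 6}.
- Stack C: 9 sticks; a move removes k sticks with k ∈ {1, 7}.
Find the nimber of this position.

2

For stack A, compute g(0), g(1), … with moves {4, 6}:
g(0) = mex{} = 0
g(1) = mex{} = 0
g(2) = mex{} = 0
g(3) = mex{} = 0
g(4) = mex{0} = 1
g(5) = mex{0} = 1
g(6) = mex{0} = 1
g(7) = mex{0} = 1
So g(7) = 1.
Grundy values for stack B (subtraction set {1, 3, 5, 6}):
k:     0  1  2  3  4  5  6  7  8  9 10
g(k):  0  1  0  1  0  1  2  3  2  3  2
So g(10) = 2.
For stack C, compute g(0), g(1), … with moves {1, 7}:
k:     0  1  2  3  4  5  6  7  8  9
g(k):  0  1  0  1  0  1  0  1  0  1
So g(9) = 1.
By the Sprague-Grundy theorem, the Grundy value of a sum of independent games is the XOR of the component values.
Combined value = 1 XOR 2 XOR 1 = 2.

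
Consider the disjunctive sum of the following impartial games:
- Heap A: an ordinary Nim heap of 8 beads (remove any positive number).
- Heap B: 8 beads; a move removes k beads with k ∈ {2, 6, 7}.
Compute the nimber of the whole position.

Heap A is a plain Nim heap of size 8, so its Grundy value is 8.
Build the Grundy sequence for heap B with g(k) = mex{g(k−s) : s ∈ {2, 6, 7}, s ≤ k}:
g(0) = mex{} = 0
g(1) = mex{} = 0
g(2) = mex{0} = 1
g(3) = mex{0} = 1
g(4) = mex{1} = 0
g(5) = mex{1} = 0
g(6) = mex{0} = 1
g(7) = mex{0} = 1
g(8) = mex{0,1} = 2
So g(8) = 2.
By the Sprague-Grundy theorem, the Grundy value of a sum of independent games is the XOR of the component values.
Combined value = 8 ⊕ 2 = 10.

10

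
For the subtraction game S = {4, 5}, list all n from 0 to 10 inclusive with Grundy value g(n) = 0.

0, 1, 2, 3, 9, 10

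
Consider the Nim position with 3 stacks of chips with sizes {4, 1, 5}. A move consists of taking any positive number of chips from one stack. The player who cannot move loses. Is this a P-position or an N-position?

P-position

Nim-sum: 4 ^ 1 ^ 5 = 0.
The nim-sum is 0, so this is a P-position: the player to move is in a losing position under optimal play.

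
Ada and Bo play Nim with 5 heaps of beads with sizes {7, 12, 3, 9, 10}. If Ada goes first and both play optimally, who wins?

Nim-sum: 7 XOR 12 XOR 3 XOR 9 XOR 10 = 11.
The nim-sum is 11 ≠ 0, so this is an N-position: the player to move can win; Ada has a winning move.

Ada wins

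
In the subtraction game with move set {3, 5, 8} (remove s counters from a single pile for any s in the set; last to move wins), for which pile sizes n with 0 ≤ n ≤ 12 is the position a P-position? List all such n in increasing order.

0, 1, 2, 11, 12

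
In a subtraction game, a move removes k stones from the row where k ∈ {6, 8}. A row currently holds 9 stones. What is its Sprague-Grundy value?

1

Build the Grundy sequence with g(k) = mex{g(k−s) : s ∈ {6, 8}, s ≤ k}:
g(0) = mex{} = 0
g(1) = mex{} = 0
g(2) = mex{} = 0
g(3) = mex{} = 0
g(4) = mex{} = 0
g(5) = mex{} = 0
g(6) = mex{0} = 1
g(7) = mex{0} = 1
g(8) = mex{0} = 1
g(9) = mex{0} = 1
So g(9) = 1.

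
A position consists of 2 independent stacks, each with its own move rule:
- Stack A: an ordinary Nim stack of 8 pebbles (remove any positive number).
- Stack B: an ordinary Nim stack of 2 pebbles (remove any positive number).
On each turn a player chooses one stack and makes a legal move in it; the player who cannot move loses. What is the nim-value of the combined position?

Stack A is a plain Nim stack of size 8, so its Grundy value is 8.
Stack B is a plain Nim stack of size 2, so its Grundy value is 2.
The value of a disjunctive sum is the nim-sum of the parts.
Combined value = 8 XOR 2 = 10.

10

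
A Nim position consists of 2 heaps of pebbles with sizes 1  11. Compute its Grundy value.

Compute the nim-sum pairwise:
1 ^ 11 = 10

10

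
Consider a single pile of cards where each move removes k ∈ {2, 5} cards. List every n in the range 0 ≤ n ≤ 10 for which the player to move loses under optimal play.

0, 1, 4, 7, 8

Compute g(0), g(1), … for moves {2, 5}:
g(0) = mex{} = 0
g(1) = mex{} = 0
g(2) = mex{0} = 1
g(3) = mex{0} = 1
g(4) = mex{1} = 0
g(5) = mex{0,1} = 2
g(6) = mex{0} = 1
g(7) = mex{1,2} = 0
g(8) = mex{1} = 0
g(9) = mex{0} = 1
g(10) = mex{0,2} = 1
The P-positions (g = 0) in 0..10 are 0, 1, 4, 7, 8.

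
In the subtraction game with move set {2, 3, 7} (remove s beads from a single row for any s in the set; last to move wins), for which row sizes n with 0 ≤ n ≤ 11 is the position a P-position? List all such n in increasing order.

0, 1, 5, 6, 10, 11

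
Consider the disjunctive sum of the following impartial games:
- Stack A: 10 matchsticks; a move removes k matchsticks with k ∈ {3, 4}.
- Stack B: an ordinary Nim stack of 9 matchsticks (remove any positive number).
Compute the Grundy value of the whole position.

8

Grundy values for stack A (subtraction set {3, 4}):
g(0) = mex{} = 0
g(1) = mex{} = 0
g(2) = mex{} = 0
g(3) = mex{0} = 1
g(4) = mex{0} = 1
g(5) = mex{0} = 1
g(6) = mex{0,1} = 2
g(7) = mex{1} = 0
g(8) = mex{1} = 0
g(9) = mex{1,2} = 0
g(10) = mex{0,2} = 1
So g(10) = 1.
Stack B is a plain Nim stack of size 9, so its Grundy value is 9.
By the Sprague-Grundy theorem, the Grundy value of a sum of independent games is the XOR of the component values.
Combined value = 1 XOR 9 = 8.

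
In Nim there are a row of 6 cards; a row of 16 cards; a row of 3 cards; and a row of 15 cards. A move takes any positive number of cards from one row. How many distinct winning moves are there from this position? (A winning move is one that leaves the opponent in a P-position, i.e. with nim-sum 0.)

1

Nim-sum: 6 ⊕ 16 ⊕ 3 ⊕ 15 = 26.
The overall nim-sum is X = 26. A row of size p has a winning move iff p XOR X < p (reduce it to p XOR X).
  6: 6 XOR 26 = 28 ≥ 6 — no move.
  16: 16 XOR 26 = 10 < 16 — winning move (to 10).
  3: 3 XOR 26 = 25 ≥ 3 — no move.
  15: 15 XOR 26 = 21 ≥ 15 — no move.
That gives 1 winning move.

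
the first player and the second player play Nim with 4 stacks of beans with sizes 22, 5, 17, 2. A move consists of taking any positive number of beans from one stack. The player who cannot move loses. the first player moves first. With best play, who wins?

In binary:
  10110  (22)
  00101  (5)
  10001  (17)
  00010  (2)
  -----
  00000  (0)
The nim-sum is 0, so this is a P-position: the player to move is in a losing position under optimal play; the first player is about to move from it and so loses — the second player wins.

the second player wins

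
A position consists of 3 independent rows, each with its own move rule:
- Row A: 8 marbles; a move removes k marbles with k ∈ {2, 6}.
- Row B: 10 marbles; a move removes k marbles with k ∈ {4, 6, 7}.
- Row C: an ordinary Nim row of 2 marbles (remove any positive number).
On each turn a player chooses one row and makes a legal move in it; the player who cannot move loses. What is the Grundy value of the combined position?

0

Grundy values for row A (subtraction set {2, 6}):
k:     0  1  2  3  4  5  6  7  8
g(k):  0  0  1  1  0  0  1  1  0
So g(8) = 0.
Grundy values for row B (subtraction set {4, 6, 7}):
k:     0  1  2  3  4  5  6  7  8  9 10
g(k):  0  0  0  0  1  1  1  1  2  2  2
So g(10) = 2.
Row C is a plain Nim row of size 2, so its Grundy value is 2.
By the Sprague-Grundy theorem, the Grundy value of a sum of independent games is the XOR of the component values.
Combined value = 0 XOR 2 XOR 2 = 0.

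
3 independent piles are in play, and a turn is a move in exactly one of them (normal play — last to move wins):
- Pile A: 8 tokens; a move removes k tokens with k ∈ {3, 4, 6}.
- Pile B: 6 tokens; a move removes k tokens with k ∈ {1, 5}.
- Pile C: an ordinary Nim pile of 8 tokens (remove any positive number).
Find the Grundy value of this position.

10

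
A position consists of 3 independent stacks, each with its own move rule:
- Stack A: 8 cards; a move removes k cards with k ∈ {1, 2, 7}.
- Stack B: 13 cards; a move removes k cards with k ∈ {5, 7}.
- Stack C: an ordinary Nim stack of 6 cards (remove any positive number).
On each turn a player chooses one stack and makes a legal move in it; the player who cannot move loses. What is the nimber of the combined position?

4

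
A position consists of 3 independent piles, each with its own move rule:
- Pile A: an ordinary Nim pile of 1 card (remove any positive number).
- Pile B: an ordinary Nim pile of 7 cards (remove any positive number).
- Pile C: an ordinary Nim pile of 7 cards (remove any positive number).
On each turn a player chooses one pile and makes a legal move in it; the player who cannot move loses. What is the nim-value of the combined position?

Pile A is a plain Nim pile of size 1, so its Grundy value is 1.
Pile B is a plain Nim pile of size 7, so its Grundy value is 7.
Pile C is a plain Nim pile of size 7, so its Grundy value is 7.
The value of a disjunctive sum is the nim-sum of the parts.
Combined value = 1 XOR 7 XOR 7 = 1.

1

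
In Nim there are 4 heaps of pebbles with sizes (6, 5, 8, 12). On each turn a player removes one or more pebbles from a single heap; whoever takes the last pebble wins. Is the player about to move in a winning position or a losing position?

Nim-sum: 6 ⊕ 5 ⊕ 8 ⊕ 12 = 7.
The nim-sum is 7 ≠ 0, so this is an N-position: the player to move can win.

Winning position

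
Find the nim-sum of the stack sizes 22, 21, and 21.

22

Nim-sum: 22 ^ 21 ^ 21 = 22.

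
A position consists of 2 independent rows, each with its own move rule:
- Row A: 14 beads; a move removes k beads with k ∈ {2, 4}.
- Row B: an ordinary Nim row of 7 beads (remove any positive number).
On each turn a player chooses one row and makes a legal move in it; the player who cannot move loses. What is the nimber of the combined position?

6

Build the Grundy sequence for row A with g(k) = mex{g(k−s) : s ∈ {2, 4}, s ≤ k}:
k:     0  1  2  3  4  5  6  7  8  9 10 11 12 13 14
g(k):  0  0  1  1  2  2  0  0  1  1  2  2  0  0  1
So g(14) = 1.
Row B is a plain Nim row of size 7, so its Grundy value is 7.
By the Sprague-Grundy theorem, the Grundy value of a sum of independent games is the XOR of the component values.
Combined value = 1 ⊕ 7 = 6.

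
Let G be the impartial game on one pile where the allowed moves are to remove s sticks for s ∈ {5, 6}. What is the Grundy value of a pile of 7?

1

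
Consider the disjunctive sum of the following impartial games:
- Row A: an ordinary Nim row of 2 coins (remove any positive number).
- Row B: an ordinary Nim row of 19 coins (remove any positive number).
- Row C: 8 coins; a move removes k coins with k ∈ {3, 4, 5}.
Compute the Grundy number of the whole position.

17

Row A is a plain Nim row of size 2, so its Grundy value is 2.
Row B is a plain Nim row of size 19, so its Grundy value is 19.
For row C, compute g(0), g(1), … with moves {3, 4, 5}:
g(0) = mex{} = 0
g(1) = mex{} = 0
g(2) = mex{} = 0
g(3) = mex{0} = 1
g(4) = mex{0} = 1
g(5) = mex{0} = 1
g(6) = mex{0,1} = 2
g(7) = mex{0,1} = 2
g(8) = mex{1} = 0
So g(8) = 0.
The value of a disjunctive sum is the nim-sum of the parts.
Combined value = 2 ⊕ 19 ⊕ 0 = 17.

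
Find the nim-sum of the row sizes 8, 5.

13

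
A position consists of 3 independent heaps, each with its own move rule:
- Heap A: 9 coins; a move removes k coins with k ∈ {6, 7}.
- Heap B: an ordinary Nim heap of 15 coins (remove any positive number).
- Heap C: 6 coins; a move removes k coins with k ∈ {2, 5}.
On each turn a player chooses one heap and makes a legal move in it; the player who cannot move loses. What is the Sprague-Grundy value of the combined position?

For heap A, compute g(0), g(1), … with moves {6, 7}:
k:     0  1  2  3  4  5  6  7  8  9
g(k):  0  0  0  0  0  0  1  1  1  1
So g(9) = 1.
Heap B is a plain Nim heap of size 15, so its Grundy value is 15.
For heap C, compute g(0), g(1), … with moves {2, 5}:
g(0) = mex{} = 0
g(1) = mex{} = 0
g(2) = mex{0} = 1
g(3) = mex{0} = 1
g(4) = mex{1} = 0
g(5) = mex{0,1} = 2
g(6) = mex{0} = 1
So g(6) = 1.
The value of a disjunctive sum is the nim-sum of the parts.
Combined value = 1 ⊕ 15 ⊕ 1 = 15.

15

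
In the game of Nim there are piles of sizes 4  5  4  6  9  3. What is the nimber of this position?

9

Bitwise XOR of the heap sizes:
  0100  (4)
  0101  (5)
  0100  (4)
  0110  (6)
  1001  (9)
  0011  (3)
  ----
  1001  (9)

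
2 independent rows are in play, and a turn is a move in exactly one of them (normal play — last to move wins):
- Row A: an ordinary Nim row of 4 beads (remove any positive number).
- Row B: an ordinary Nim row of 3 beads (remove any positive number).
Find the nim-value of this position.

Row A is a plain Nim row of size 4, so its Grundy value is 4.
Row B is a plain Nim row of size 3, so its Grundy value is 3.
By the Sprague-Grundy theorem, the Grundy value of a sum of independent games is the XOR of the component values.
Combined value = 4 XOR 3 = 7.

7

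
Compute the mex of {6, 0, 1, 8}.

The values 0, 1 are all present; 2 is the first non-negative integer missing from the set.

2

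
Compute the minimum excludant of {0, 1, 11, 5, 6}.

2

The values 0, 1 are all present; 2 is the first non-negative integer missing from the set.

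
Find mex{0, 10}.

0 is in the set but 1 is not, so the mex is 1.

1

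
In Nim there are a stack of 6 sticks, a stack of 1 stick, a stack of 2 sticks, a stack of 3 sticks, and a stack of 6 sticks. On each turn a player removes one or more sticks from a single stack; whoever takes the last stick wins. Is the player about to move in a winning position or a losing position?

Losing position

Compute the nim-sum pairwise:
6 ⊕ 1 = 7
7 ⊕ 2 = 5
5 ⊕ 3 = 6
6 ⊕ 6 = 0
The nim-sum is 0, so this is a P-position: the player to move is in a losing position under optimal play.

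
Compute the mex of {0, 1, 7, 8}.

2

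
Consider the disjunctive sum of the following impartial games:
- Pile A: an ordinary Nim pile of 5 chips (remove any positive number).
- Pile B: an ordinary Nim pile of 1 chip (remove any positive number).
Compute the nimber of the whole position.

Pile A is a plain Nim pile of size 5, so its Grundy value is 5.
Pile B is a plain Nim pile of size 1, so its Grundy value is 1.
The value of a disjunctive sum is the nim-sum of the parts.
Combined value = 5 XOR 1 = 4.

4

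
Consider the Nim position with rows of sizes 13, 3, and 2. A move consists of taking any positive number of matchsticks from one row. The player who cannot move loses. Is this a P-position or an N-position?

N-position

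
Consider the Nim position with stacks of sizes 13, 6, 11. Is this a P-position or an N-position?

P-position

In binary:
  1101  (13)
  0110  (6)
  1011  (11)
  ----
  0000  (0)
The nim-sum is 0, so this is a P-position: the player to move is in a losing position under optimal play.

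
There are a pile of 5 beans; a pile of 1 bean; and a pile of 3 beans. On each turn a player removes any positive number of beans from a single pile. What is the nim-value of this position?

7

Compute the nim-sum pairwise:
5 ^ 1 = 4
4 ^ 3 = 7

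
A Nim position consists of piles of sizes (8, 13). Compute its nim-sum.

5

Bitwise XOR of the heap sizes:
  1000  (8)
  1101  (13)
  ----
  0101  (5)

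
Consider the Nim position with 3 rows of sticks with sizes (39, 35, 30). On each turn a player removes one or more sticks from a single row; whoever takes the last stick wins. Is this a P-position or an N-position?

N-position

Bitwise XOR of the heap sizes:
  100111  (39)
  100011  (35)
  011110  (30)
  ------
  011010  (26)
The nim-sum is 26 ≠ 0, so this is an N-position: the player to move can win.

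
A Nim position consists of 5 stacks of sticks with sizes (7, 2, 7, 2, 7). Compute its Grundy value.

Nim-sum: 7 XOR 2 XOR 7 XOR 2 XOR 7 = 7.

7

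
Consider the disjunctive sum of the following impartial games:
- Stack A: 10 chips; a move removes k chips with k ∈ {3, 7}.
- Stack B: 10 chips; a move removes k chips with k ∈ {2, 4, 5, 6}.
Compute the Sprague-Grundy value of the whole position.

Grundy values for stack A (subtraction set {3, 7}):
k:     0  1  2  3  4  5  6  7  8  9 10
g(k):  0  0  0  1  1  1  0  2  2  1  0
So g(10) = 0.
Grundy values for stack B (subtraction set {2, 4, 5, 6}):
k:     0  1  2  3  4  5  6  7  8  9 10
g(k):  0  0  1  1  2  2  3  3  0  0  1
So g(10) = 1.
By the Sprague-Grundy theorem, the Grundy value of a sum of independent games is the XOR of the component values.
Combined value = 0 ⊕ 1 = 1.

1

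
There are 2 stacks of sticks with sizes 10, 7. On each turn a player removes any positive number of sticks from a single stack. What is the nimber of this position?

13

Write each in binary and XOR column by column:
  1010  (10)
  0111  (7)
  ----
  1101  (13)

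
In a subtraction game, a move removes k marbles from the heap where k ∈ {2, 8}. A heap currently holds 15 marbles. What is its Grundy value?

0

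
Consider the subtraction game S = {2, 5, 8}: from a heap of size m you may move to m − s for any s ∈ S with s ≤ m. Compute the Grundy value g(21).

Build the Grundy sequence with g(k) = mex{g(k−s) : s ∈ {2, 5, 8}, s ≤ k}:
k:     0  1  2  3  4  5  6  7  8  9 10 11 12 13 14 15 16 17 18 19 20 21
g(k):  0  0  1  1  0  2  1  0  2  1  0  0  1  1  0  2  1  0  2  1  0  0
So g(21) = 0.

0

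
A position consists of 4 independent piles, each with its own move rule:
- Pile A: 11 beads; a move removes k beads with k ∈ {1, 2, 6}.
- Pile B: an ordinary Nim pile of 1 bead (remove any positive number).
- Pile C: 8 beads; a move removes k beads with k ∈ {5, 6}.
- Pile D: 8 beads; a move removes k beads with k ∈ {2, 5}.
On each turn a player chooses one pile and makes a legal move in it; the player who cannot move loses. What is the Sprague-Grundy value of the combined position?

1

Build the Grundy sequence for pile A with g(k) = mex{g(k−s) : s ∈ {1, 2, 6}, s ≤ k}:
k:     0  1  2  3  4  5  6  7  8  9 10 11
g(k):  0  1  2  0  1  2  3  0  1  2  0  1
So g(11) = 1.
Pile B is a plain Nim pile of size 1, so its Grundy value is 1.
Build the Grundy sequence for pile C with g(k) = mex{g(k−s) : s ∈ {5, 6}, s ≤ k}:
k:     0  1  2  3  4  5  6  7  8
g(k):  0  0  0  0  0  1  1  1  1
So g(8) = 1.
Build the Grundy sequence for pile D with g(k) = mex{g(k−s) : s ∈ {2, 5}, s ≤ k}:
g(0) = mex{} = 0
g(1) = mex{} = 0
g(2) = mex{0} = 1
g(3) = mex{0} = 1
g(4) = mex{1} = 0
g(5) = mex{0,1} = 2
g(6) = mex{0} = 1
g(7) = mex{1,2} = 0
g(8) = mex{1} = 0
So g(8) = 0.
The value of a disjunctive sum is the nim-sum of the parts.
Combined value = 1 XOR 1 XOR 1 XOR 0 = 1.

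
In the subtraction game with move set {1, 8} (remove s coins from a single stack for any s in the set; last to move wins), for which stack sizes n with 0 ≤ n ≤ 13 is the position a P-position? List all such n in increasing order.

0, 2, 4, 6, 9, 11, 13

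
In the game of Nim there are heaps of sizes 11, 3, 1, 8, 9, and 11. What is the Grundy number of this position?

3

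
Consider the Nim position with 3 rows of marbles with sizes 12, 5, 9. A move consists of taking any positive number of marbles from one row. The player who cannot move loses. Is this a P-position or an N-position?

Nim-sum: 12 ^ 5 ^ 9 = 0.
The nim-sum is 0, so this is a P-position: the player to move is in a losing position under optimal play.

P-position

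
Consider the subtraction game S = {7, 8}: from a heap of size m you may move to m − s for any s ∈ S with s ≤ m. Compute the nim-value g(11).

1

Build the Grundy sequence with g(k) = mex{g(k−s) : s ∈ {7, 8}, s ≤ k}:
k:     0  1  2  3  4  5  6  7  8  9 10 11
g(k):  0  0  0  0  0  0  0  1  1  1  1  1
So g(11) = 1.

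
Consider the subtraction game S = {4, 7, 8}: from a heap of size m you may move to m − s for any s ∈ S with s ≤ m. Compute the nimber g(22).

Compute g(0), g(1), … for moves {4, 7, 8}:
k:     0  1  2  3  4  5  6  7  8  9 10 11 12 13 14 15 16 17 18 19 20 21 22
g(k):  0  0  0  0  1  1  1  1  2  2  2  2  0  0  0  0  1  1  1  1  2  2  2
So g(22) = 2.

2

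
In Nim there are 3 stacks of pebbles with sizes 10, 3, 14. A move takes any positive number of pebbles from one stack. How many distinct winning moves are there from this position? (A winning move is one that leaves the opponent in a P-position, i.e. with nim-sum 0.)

1

Compute the nim-sum pairwise:
10 XOR 3 = 9
9 XOR 14 = 7
The overall nim-sum is X = 7. A stack of size p has a winning move iff p XOR X < p (reduce it to p XOR X).
  10: 10 XOR 7 = 13 ≥ 10 — no move.
  3: 3 XOR 7 = 4 ≥ 3 — no move.
  14: 14 XOR 7 = 9 < 14 — winning move (to 9).
That gives 1 winning move.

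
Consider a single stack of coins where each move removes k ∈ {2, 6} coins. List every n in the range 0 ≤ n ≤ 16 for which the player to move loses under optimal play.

Compute g(0), g(1), … for moves {2, 6}:
k:     0  1  2  3  4  5  6  7  8  9 10 11 12 13 14 15 16
g(k):  0  0  1  1  0  0  1  1  0  0  1  1  0  0  1  1  0
The P-positions (g = 0) in 0..16 are 0, 1, 4, 5, 8, 9, 12, 13, 16.

0, 1, 4, 5, 8, 9, 12, 13, 16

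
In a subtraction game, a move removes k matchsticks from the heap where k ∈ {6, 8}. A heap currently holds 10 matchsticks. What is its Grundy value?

Build the Grundy sequence with g(k) = mex{g(k−s) : s ∈ {6, 8}, s ≤ k}:
k:     0  1  2  3  4  5  6  7  8  9 10
g(k):  0  0  0  0  0  0  1  1  1  1  1
So g(10) = 1.

1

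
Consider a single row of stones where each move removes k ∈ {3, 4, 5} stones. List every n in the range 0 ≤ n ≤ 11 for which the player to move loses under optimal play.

Compute g(0), g(1), … for moves {3, 4, 5}:
k:     0  1  2  3  4  5  6  7  8  9 10 11
g(k):  0  0  0  1  1  1  2  2  0  0  0  1
The P-positions (g = 0) in 0..11 are 0, 1, 2, 8, 9, 10.

0, 1, 2, 8, 9, 10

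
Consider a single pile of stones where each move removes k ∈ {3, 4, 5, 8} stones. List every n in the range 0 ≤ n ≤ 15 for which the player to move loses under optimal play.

Build the Grundy sequence with g(k) = mex{g(k−s) : s ∈ {3, 4, 5, 8}, s ≤ k}:
k:     0  1  2  3  4  5  6  7  8  9 10 11 12 13 14 15
g(k):  0  0  0  1  1  1  2  2  2  3  3  0  0  0  1  1
The P-positions (g = 0) in 0..15 are 0, 1, 2, 11, 12, 13.

0, 1, 2, 11, 12, 13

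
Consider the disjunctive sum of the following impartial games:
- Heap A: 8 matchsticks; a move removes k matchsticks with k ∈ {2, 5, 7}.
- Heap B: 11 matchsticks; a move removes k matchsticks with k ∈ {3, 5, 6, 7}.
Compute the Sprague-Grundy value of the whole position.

2

Build the Grundy sequence for heap A with g(k) = mex{g(k−s) : s ∈ {2, 5, 7}, s ≤ k}:
k:     0  1  2  3  4  5  6  7  8
g(k):  0  0  1  1  0  2  1  3  2
So g(8) = 2.
Grundy values for heap B (subtraction set {3, 5, 6, 7}):
k:     0  1  2  3  4  5  6  7  8  9 10 11
g(k):  0  0  0  1  1  1  2  2  2  3  0  0
So g(11) = 0.
By the Sprague-Grundy theorem, the Grundy value of a sum of independent games is the XOR of the component values.
Combined value = 2 ⊕ 0 = 2.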